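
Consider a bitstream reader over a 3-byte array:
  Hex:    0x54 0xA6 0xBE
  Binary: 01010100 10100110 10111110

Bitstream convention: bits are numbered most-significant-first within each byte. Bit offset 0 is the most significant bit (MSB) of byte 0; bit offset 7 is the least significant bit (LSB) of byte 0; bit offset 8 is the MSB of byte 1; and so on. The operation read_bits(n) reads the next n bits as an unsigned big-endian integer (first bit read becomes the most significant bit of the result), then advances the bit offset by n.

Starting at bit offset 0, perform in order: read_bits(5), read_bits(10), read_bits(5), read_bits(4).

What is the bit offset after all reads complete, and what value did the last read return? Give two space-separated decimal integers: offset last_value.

Read 1: bits[0:5] width=5 -> value=10 (bin 01010); offset now 5 = byte 0 bit 5; 19 bits remain
Read 2: bits[5:15] width=10 -> value=595 (bin 1001010011); offset now 15 = byte 1 bit 7; 9 bits remain
Read 3: bits[15:20] width=5 -> value=11 (bin 01011); offset now 20 = byte 2 bit 4; 4 bits remain
Read 4: bits[20:24] width=4 -> value=14 (bin 1110); offset now 24 = byte 3 bit 0; 0 bits remain

Answer: 24 14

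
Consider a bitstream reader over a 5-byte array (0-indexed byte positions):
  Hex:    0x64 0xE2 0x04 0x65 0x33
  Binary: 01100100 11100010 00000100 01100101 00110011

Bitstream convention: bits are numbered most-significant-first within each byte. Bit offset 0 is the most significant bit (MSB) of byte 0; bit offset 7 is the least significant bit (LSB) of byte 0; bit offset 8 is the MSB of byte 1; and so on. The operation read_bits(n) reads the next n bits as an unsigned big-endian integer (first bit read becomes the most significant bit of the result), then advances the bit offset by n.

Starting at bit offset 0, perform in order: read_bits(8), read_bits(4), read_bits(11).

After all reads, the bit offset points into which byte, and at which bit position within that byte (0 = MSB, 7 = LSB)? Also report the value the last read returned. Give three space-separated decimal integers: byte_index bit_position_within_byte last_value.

Read 1: bits[0:8] width=8 -> value=100 (bin 01100100); offset now 8 = byte 1 bit 0; 32 bits remain
Read 2: bits[8:12] width=4 -> value=14 (bin 1110); offset now 12 = byte 1 bit 4; 28 bits remain
Read 3: bits[12:23] width=11 -> value=258 (bin 00100000010); offset now 23 = byte 2 bit 7; 17 bits remain

Answer: 2 7 258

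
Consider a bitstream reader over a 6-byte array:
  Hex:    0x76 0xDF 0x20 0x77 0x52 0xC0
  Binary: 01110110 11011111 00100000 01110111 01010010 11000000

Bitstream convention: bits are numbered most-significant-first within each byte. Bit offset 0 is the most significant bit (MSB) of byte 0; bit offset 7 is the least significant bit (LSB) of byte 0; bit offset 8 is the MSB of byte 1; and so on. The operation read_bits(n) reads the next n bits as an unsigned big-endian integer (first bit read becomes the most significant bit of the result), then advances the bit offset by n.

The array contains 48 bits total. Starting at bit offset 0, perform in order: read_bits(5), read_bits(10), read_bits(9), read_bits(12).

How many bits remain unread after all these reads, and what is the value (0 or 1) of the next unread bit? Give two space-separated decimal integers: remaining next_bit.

Read 1: bits[0:5] width=5 -> value=14 (bin 01110); offset now 5 = byte 0 bit 5; 43 bits remain
Read 2: bits[5:15] width=10 -> value=879 (bin 1101101111); offset now 15 = byte 1 bit 7; 33 bits remain
Read 3: bits[15:24] width=9 -> value=288 (bin 100100000); offset now 24 = byte 3 bit 0; 24 bits remain
Read 4: bits[24:36] width=12 -> value=1909 (bin 011101110101); offset now 36 = byte 4 bit 4; 12 bits remain

Answer: 12 0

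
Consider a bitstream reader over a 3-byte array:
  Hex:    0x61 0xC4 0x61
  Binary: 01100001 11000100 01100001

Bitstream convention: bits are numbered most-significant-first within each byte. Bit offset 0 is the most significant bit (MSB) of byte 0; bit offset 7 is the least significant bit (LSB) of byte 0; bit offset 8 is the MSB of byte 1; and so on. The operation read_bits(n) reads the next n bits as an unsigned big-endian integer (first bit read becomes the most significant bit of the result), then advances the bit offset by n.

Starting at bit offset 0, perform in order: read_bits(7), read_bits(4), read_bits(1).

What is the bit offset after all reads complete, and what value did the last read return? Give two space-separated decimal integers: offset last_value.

Read 1: bits[0:7] width=7 -> value=48 (bin 0110000); offset now 7 = byte 0 bit 7; 17 bits remain
Read 2: bits[7:11] width=4 -> value=14 (bin 1110); offset now 11 = byte 1 bit 3; 13 bits remain
Read 3: bits[11:12] width=1 -> value=0 (bin 0); offset now 12 = byte 1 bit 4; 12 bits remain

Answer: 12 0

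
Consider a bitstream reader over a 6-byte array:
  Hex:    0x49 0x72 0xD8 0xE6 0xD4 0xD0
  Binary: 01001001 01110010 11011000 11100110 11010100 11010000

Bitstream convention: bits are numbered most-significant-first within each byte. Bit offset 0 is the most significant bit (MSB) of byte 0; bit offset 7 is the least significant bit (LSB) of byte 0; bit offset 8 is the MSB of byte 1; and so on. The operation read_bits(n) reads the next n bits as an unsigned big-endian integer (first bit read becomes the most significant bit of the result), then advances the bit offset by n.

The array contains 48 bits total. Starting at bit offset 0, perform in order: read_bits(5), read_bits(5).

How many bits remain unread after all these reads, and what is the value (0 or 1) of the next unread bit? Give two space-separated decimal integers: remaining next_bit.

Answer: 38 1

Derivation:
Read 1: bits[0:5] width=5 -> value=9 (bin 01001); offset now 5 = byte 0 bit 5; 43 bits remain
Read 2: bits[5:10] width=5 -> value=5 (bin 00101); offset now 10 = byte 1 bit 2; 38 bits remain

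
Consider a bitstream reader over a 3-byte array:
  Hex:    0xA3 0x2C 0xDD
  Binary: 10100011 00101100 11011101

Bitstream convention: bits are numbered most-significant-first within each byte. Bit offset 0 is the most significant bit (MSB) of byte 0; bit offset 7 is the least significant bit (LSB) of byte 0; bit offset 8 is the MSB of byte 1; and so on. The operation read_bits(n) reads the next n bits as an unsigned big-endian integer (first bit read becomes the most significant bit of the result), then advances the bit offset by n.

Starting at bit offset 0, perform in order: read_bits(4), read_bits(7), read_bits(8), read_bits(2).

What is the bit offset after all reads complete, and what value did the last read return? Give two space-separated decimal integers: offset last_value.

Answer: 21 3

Derivation:
Read 1: bits[0:4] width=4 -> value=10 (bin 1010); offset now 4 = byte 0 bit 4; 20 bits remain
Read 2: bits[4:11] width=7 -> value=25 (bin 0011001); offset now 11 = byte 1 bit 3; 13 bits remain
Read 3: bits[11:19] width=8 -> value=102 (bin 01100110); offset now 19 = byte 2 bit 3; 5 bits remain
Read 4: bits[19:21] width=2 -> value=3 (bin 11); offset now 21 = byte 2 bit 5; 3 bits remain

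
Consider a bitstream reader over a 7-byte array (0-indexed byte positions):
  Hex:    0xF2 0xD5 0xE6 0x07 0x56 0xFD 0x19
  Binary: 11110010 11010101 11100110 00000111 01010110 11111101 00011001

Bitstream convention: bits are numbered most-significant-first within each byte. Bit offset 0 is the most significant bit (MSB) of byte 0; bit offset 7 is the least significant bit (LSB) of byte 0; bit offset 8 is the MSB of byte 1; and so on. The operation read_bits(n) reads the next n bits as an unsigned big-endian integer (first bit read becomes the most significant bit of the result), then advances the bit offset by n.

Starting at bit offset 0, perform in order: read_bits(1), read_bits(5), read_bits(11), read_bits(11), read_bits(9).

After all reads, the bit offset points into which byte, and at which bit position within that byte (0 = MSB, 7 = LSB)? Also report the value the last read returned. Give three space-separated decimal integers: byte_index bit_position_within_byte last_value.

Read 1: bits[0:1] width=1 -> value=1 (bin 1); offset now 1 = byte 0 bit 1; 55 bits remain
Read 2: bits[1:6] width=5 -> value=28 (bin 11100); offset now 6 = byte 0 bit 6; 50 bits remain
Read 3: bits[6:17] width=11 -> value=1451 (bin 10110101011); offset now 17 = byte 2 bit 1; 39 bits remain
Read 4: bits[17:28] width=11 -> value=1632 (bin 11001100000); offset now 28 = byte 3 bit 4; 28 bits remain
Read 5: bits[28:37] width=9 -> value=234 (bin 011101010); offset now 37 = byte 4 bit 5; 19 bits remain

Answer: 4 5 234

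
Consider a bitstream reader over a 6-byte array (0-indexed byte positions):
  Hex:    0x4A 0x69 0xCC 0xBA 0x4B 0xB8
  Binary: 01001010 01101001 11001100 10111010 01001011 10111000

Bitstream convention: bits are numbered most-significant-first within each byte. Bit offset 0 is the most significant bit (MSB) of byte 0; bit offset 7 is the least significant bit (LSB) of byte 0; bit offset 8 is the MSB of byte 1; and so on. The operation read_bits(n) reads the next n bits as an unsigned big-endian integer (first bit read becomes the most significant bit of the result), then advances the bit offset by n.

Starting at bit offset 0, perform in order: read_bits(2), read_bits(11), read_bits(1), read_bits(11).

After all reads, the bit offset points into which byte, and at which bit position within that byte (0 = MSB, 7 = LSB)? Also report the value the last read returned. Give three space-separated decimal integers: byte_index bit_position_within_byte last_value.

Answer: 3 1 921

Derivation:
Read 1: bits[0:2] width=2 -> value=1 (bin 01); offset now 2 = byte 0 bit 2; 46 bits remain
Read 2: bits[2:13] width=11 -> value=333 (bin 00101001101); offset now 13 = byte 1 bit 5; 35 bits remain
Read 3: bits[13:14] width=1 -> value=0 (bin 0); offset now 14 = byte 1 bit 6; 34 bits remain
Read 4: bits[14:25] width=11 -> value=921 (bin 01110011001); offset now 25 = byte 3 bit 1; 23 bits remain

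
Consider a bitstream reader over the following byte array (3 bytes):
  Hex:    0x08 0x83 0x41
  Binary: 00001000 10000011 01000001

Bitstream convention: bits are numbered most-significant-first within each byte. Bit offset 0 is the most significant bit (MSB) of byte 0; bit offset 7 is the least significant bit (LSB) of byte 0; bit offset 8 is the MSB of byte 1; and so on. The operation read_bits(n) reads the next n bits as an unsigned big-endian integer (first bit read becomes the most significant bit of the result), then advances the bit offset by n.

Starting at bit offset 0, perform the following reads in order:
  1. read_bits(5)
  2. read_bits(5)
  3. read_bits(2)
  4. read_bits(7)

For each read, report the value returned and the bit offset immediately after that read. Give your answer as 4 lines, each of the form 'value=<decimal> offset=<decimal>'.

Answer: value=1 offset=5
value=2 offset=10
value=0 offset=12
value=26 offset=19

Derivation:
Read 1: bits[0:5] width=5 -> value=1 (bin 00001); offset now 5 = byte 0 bit 5; 19 bits remain
Read 2: bits[5:10] width=5 -> value=2 (bin 00010); offset now 10 = byte 1 bit 2; 14 bits remain
Read 3: bits[10:12] width=2 -> value=0 (bin 00); offset now 12 = byte 1 bit 4; 12 bits remain
Read 4: bits[12:19] width=7 -> value=26 (bin 0011010); offset now 19 = byte 2 bit 3; 5 bits remain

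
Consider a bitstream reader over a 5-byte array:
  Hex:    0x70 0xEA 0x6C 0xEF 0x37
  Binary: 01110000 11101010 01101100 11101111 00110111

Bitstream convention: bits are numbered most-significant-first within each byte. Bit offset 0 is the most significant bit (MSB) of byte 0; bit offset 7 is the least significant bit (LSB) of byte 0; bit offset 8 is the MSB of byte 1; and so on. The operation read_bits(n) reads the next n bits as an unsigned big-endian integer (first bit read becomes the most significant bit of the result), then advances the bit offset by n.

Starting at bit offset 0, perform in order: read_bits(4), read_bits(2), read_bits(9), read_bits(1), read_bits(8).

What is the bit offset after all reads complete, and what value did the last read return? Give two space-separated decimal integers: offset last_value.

Answer: 24 108

Derivation:
Read 1: bits[0:4] width=4 -> value=7 (bin 0111); offset now 4 = byte 0 bit 4; 36 bits remain
Read 2: bits[4:6] width=2 -> value=0 (bin 00); offset now 6 = byte 0 bit 6; 34 bits remain
Read 3: bits[6:15] width=9 -> value=117 (bin 001110101); offset now 15 = byte 1 bit 7; 25 bits remain
Read 4: bits[15:16] width=1 -> value=0 (bin 0); offset now 16 = byte 2 bit 0; 24 bits remain
Read 5: bits[16:24] width=8 -> value=108 (bin 01101100); offset now 24 = byte 3 bit 0; 16 bits remain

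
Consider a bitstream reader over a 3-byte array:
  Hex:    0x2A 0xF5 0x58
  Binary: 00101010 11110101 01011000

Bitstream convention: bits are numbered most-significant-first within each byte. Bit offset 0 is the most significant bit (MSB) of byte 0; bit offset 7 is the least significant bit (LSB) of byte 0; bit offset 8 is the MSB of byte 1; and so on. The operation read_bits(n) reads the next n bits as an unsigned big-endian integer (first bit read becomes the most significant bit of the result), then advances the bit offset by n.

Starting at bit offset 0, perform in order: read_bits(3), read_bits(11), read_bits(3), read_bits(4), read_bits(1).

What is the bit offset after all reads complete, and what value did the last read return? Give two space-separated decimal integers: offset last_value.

Read 1: bits[0:3] width=3 -> value=1 (bin 001); offset now 3 = byte 0 bit 3; 21 bits remain
Read 2: bits[3:14] width=11 -> value=701 (bin 01010111101); offset now 14 = byte 1 bit 6; 10 bits remain
Read 3: bits[14:17] width=3 -> value=2 (bin 010); offset now 17 = byte 2 bit 1; 7 bits remain
Read 4: bits[17:21] width=4 -> value=11 (bin 1011); offset now 21 = byte 2 bit 5; 3 bits remain
Read 5: bits[21:22] width=1 -> value=0 (bin 0); offset now 22 = byte 2 bit 6; 2 bits remain

Answer: 22 0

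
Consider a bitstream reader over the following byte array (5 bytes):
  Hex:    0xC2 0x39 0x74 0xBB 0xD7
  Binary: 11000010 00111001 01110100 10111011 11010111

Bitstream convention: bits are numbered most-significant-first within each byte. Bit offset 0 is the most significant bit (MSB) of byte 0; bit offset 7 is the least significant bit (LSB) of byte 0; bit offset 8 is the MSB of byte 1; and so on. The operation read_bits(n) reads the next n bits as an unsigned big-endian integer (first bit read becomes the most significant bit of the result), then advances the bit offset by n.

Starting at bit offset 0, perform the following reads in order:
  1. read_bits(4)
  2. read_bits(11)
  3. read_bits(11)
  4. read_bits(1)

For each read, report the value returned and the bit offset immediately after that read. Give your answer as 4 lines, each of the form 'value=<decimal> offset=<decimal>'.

Answer: value=12 offset=4
value=284 offset=15
value=1490 offset=26
value=1 offset=27

Derivation:
Read 1: bits[0:4] width=4 -> value=12 (bin 1100); offset now 4 = byte 0 bit 4; 36 bits remain
Read 2: bits[4:15] width=11 -> value=284 (bin 00100011100); offset now 15 = byte 1 bit 7; 25 bits remain
Read 3: bits[15:26] width=11 -> value=1490 (bin 10111010010); offset now 26 = byte 3 bit 2; 14 bits remain
Read 4: bits[26:27] width=1 -> value=1 (bin 1); offset now 27 = byte 3 bit 3; 13 bits remain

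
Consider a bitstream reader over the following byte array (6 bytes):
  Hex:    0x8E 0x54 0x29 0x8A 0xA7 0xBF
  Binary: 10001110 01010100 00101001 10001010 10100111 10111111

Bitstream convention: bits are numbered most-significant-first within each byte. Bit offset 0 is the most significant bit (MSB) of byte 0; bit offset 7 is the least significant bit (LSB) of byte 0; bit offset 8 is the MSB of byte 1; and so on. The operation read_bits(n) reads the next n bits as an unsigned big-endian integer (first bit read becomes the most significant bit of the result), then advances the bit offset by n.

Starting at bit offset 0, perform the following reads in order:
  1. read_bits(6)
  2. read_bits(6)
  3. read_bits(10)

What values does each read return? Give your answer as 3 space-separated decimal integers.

Answer: 35 37 266

Derivation:
Read 1: bits[0:6] width=6 -> value=35 (bin 100011); offset now 6 = byte 0 bit 6; 42 bits remain
Read 2: bits[6:12] width=6 -> value=37 (bin 100101); offset now 12 = byte 1 bit 4; 36 bits remain
Read 3: bits[12:22] width=10 -> value=266 (bin 0100001010); offset now 22 = byte 2 bit 6; 26 bits remain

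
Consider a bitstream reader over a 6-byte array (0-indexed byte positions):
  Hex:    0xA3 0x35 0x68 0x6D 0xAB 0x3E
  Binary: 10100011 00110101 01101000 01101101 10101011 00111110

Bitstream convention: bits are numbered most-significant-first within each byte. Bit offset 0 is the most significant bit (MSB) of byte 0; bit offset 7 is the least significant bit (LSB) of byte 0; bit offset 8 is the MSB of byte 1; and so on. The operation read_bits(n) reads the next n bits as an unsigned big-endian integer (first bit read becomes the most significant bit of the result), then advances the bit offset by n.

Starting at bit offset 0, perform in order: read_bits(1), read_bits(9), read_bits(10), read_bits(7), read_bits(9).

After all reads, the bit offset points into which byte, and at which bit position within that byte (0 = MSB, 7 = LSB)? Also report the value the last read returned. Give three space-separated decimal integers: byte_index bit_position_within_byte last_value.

Answer: 4 4 218

Derivation:
Read 1: bits[0:1] width=1 -> value=1 (bin 1); offset now 1 = byte 0 bit 1; 47 bits remain
Read 2: bits[1:10] width=9 -> value=140 (bin 010001100); offset now 10 = byte 1 bit 2; 38 bits remain
Read 3: bits[10:20] width=10 -> value=854 (bin 1101010110); offset now 20 = byte 2 bit 4; 28 bits remain
Read 4: bits[20:27] width=7 -> value=67 (bin 1000011); offset now 27 = byte 3 bit 3; 21 bits remain
Read 5: bits[27:36] width=9 -> value=218 (bin 011011010); offset now 36 = byte 4 bit 4; 12 bits remain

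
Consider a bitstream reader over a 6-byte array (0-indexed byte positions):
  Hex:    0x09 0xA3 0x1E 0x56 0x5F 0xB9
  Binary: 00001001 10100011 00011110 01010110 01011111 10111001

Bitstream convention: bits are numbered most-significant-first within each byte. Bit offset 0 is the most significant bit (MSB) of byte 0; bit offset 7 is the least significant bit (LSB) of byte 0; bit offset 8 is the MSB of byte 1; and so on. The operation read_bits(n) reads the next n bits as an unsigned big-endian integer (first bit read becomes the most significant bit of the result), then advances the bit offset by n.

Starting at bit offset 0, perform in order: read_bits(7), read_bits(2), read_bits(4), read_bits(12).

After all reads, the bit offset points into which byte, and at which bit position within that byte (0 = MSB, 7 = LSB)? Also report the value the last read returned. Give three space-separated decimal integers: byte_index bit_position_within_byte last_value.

Read 1: bits[0:7] width=7 -> value=4 (bin 0000100); offset now 7 = byte 0 bit 7; 41 bits remain
Read 2: bits[7:9] width=2 -> value=3 (bin 11); offset now 9 = byte 1 bit 1; 39 bits remain
Read 3: bits[9:13] width=4 -> value=4 (bin 0100); offset now 13 = byte 1 bit 5; 35 bits remain
Read 4: bits[13:25] width=12 -> value=1596 (bin 011000111100); offset now 25 = byte 3 bit 1; 23 bits remain

Answer: 3 1 1596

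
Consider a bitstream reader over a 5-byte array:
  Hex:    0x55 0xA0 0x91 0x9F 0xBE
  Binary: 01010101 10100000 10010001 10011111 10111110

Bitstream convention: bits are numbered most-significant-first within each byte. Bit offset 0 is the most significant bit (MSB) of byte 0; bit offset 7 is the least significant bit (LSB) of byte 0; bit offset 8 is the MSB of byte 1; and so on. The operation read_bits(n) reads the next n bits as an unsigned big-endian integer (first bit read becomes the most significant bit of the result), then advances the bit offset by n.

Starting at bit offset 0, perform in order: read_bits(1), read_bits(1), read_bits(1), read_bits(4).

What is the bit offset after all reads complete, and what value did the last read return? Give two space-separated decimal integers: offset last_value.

Answer: 7 10

Derivation:
Read 1: bits[0:1] width=1 -> value=0 (bin 0); offset now 1 = byte 0 bit 1; 39 bits remain
Read 2: bits[1:2] width=1 -> value=1 (bin 1); offset now 2 = byte 0 bit 2; 38 bits remain
Read 3: bits[2:3] width=1 -> value=0 (bin 0); offset now 3 = byte 0 bit 3; 37 bits remain
Read 4: bits[3:7] width=4 -> value=10 (bin 1010); offset now 7 = byte 0 bit 7; 33 bits remain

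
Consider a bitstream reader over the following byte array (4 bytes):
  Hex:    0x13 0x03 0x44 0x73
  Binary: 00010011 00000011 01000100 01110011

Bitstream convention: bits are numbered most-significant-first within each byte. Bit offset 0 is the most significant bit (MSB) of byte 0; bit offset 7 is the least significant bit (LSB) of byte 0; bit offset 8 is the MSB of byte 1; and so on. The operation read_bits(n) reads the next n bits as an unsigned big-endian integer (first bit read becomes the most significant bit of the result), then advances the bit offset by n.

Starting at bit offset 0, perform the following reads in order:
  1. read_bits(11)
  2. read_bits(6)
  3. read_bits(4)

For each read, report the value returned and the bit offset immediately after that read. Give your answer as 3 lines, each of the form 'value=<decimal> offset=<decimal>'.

Read 1: bits[0:11] width=11 -> value=152 (bin 00010011000); offset now 11 = byte 1 bit 3; 21 bits remain
Read 2: bits[11:17] width=6 -> value=6 (bin 000110); offset now 17 = byte 2 bit 1; 15 bits remain
Read 3: bits[17:21] width=4 -> value=8 (bin 1000); offset now 21 = byte 2 bit 5; 11 bits remain

Answer: value=152 offset=11
value=6 offset=17
value=8 offset=21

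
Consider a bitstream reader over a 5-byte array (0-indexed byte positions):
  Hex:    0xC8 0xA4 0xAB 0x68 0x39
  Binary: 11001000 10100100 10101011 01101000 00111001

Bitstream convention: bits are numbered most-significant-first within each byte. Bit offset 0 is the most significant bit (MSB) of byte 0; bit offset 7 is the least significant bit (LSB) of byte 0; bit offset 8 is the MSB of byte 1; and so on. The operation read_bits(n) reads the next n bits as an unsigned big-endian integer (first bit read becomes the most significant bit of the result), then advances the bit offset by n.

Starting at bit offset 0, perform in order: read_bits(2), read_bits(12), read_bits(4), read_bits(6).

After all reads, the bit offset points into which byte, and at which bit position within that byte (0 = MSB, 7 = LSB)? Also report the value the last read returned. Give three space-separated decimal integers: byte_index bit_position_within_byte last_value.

Read 1: bits[0:2] width=2 -> value=3 (bin 11); offset now 2 = byte 0 bit 2; 38 bits remain
Read 2: bits[2:14] width=12 -> value=553 (bin 001000101001); offset now 14 = byte 1 bit 6; 26 bits remain
Read 3: bits[14:18] width=4 -> value=2 (bin 0010); offset now 18 = byte 2 bit 2; 22 bits remain
Read 4: bits[18:24] width=6 -> value=43 (bin 101011); offset now 24 = byte 3 bit 0; 16 bits remain

Answer: 3 0 43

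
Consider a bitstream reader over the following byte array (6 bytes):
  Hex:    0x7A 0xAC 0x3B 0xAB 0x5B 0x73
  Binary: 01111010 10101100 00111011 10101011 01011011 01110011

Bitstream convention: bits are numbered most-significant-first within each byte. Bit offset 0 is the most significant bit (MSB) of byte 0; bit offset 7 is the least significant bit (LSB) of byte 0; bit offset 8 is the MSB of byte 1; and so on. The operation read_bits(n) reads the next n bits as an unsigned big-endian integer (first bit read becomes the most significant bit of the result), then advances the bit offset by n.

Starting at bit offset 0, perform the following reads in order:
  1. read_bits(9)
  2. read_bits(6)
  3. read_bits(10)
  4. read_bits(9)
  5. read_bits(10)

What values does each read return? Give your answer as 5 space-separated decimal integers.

Answer: 245 22 119 173 439

Derivation:
Read 1: bits[0:9] width=9 -> value=245 (bin 011110101); offset now 9 = byte 1 bit 1; 39 bits remain
Read 2: bits[9:15] width=6 -> value=22 (bin 010110); offset now 15 = byte 1 bit 7; 33 bits remain
Read 3: bits[15:25] width=10 -> value=119 (bin 0001110111); offset now 25 = byte 3 bit 1; 23 bits remain
Read 4: bits[25:34] width=9 -> value=173 (bin 010101101); offset now 34 = byte 4 bit 2; 14 bits remain
Read 5: bits[34:44] width=10 -> value=439 (bin 0110110111); offset now 44 = byte 5 bit 4; 4 bits remain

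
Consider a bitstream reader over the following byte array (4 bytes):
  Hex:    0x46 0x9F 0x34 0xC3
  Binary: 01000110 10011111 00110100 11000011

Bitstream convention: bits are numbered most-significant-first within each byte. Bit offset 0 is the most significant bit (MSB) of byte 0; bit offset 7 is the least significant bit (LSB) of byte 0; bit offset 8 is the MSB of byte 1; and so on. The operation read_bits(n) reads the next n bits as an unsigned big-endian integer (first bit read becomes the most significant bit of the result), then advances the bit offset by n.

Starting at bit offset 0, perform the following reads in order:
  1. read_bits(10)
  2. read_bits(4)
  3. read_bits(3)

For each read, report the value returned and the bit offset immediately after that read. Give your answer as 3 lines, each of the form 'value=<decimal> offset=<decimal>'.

Answer: value=282 offset=10
value=7 offset=14
value=6 offset=17

Derivation:
Read 1: bits[0:10] width=10 -> value=282 (bin 0100011010); offset now 10 = byte 1 bit 2; 22 bits remain
Read 2: bits[10:14] width=4 -> value=7 (bin 0111); offset now 14 = byte 1 bit 6; 18 bits remain
Read 3: bits[14:17] width=3 -> value=6 (bin 110); offset now 17 = byte 2 bit 1; 15 bits remain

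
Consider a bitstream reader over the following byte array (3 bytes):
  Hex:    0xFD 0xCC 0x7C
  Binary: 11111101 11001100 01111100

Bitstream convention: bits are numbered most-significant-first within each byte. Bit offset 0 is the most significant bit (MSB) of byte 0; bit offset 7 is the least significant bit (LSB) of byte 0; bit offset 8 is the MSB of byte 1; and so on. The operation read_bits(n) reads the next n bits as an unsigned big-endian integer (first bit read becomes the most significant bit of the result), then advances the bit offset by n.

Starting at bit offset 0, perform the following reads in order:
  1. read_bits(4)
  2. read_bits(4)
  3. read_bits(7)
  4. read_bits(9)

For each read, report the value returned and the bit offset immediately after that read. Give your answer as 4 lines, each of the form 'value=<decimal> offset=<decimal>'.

Answer: value=15 offset=4
value=13 offset=8
value=102 offset=15
value=124 offset=24

Derivation:
Read 1: bits[0:4] width=4 -> value=15 (bin 1111); offset now 4 = byte 0 bit 4; 20 bits remain
Read 2: bits[4:8] width=4 -> value=13 (bin 1101); offset now 8 = byte 1 bit 0; 16 bits remain
Read 3: bits[8:15] width=7 -> value=102 (bin 1100110); offset now 15 = byte 1 bit 7; 9 bits remain
Read 4: bits[15:24] width=9 -> value=124 (bin 001111100); offset now 24 = byte 3 bit 0; 0 bits remain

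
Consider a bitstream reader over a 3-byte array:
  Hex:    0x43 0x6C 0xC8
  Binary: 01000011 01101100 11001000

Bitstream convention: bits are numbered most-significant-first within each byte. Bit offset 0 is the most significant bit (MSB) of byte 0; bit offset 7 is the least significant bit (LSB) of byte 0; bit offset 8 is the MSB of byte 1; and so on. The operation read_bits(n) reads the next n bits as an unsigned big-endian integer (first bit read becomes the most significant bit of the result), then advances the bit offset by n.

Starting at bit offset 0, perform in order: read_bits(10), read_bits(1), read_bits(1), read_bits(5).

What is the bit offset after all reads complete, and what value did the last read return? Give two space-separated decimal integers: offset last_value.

Answer: 17 25

Derivation:
Read 1: bits[0:10] width=10 -> value=269 (bin 0100001101); offset now 10 = byte 1 bit 2; 14 bits remain
Read 2: bits[10:11] width=1 -> value=1 (bin 1); offset now 11 = byte 1 bit 3; 13 bits remain
Read 3: bits[11:12] width=1 -> value=0 (bin 0); offset now 12 = byte 1 bit 4; 12 bits remain
Read 4: bits[12:17] width=5 -> value=25 (bin 11001); offset now 17 = byte 2 bit 1; 7 bits remain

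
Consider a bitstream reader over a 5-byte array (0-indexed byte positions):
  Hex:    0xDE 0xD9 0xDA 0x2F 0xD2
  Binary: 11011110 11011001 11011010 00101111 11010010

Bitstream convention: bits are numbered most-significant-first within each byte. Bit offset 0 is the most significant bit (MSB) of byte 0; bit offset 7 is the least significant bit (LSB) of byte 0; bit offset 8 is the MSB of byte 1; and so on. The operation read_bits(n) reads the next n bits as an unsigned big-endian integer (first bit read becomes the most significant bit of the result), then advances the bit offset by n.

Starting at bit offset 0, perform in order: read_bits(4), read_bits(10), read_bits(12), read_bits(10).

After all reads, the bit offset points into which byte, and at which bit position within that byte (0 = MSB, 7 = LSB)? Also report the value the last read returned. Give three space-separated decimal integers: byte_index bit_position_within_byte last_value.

Answer: 4 4 765

Derivation:
Read 1: bits[0:4] width=4 -> value=13 (bin 1101); offset now 4 = byte 0 bit 4; 36 bits remain
Read 2: bits[4:14] width=10 -> value=950 (bin 1110110110); offset now 14 = byte 1 bit 6; 26 bits remain
Read 3: bits[14:26] width=12 -> value=1896 (bin 011101101000); offset now 26 = byte 3 bit 2; 14 bits remain
Read 4: bits[26:36] width=10 -> value=765 (bin 1011111101); offset now 36 = byte 4 bit 4; 4 bits remain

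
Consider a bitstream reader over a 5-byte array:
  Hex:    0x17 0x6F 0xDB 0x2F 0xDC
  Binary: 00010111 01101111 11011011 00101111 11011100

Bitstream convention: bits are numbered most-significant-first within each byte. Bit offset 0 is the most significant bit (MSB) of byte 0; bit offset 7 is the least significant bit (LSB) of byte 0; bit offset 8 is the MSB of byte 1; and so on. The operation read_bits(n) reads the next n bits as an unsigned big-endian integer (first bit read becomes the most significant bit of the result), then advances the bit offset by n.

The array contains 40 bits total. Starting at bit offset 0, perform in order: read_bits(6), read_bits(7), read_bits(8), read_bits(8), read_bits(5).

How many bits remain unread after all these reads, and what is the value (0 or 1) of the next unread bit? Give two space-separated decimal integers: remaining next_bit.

Answer: 6 0

Derivation:
Read 1: bits[0:6] width=6 -> value=5 (bin 000101); offset now 6 = byte 0 bit 6; 34 bits remain
Read 2: bits[6:13] width=7 -> value=109 (bin 1101101); offset now 13 = byte 1 bit 5; 27 bits remain
Read 3: bits[13:21] width=8 -> value=251 (bin 11111011); offset now 21 = byte 2 bit 5; 19 bits remain
Read 4: bits[21:29] width=8 -> value=101 (bin 01100101); offset now 29 = byte 3 bit 5; 11 bits remain
Read 5: bits[29:34] width=5 -> value=31 (bin 11111); offset now 34 = byte 4 bit 2; 6 bits remain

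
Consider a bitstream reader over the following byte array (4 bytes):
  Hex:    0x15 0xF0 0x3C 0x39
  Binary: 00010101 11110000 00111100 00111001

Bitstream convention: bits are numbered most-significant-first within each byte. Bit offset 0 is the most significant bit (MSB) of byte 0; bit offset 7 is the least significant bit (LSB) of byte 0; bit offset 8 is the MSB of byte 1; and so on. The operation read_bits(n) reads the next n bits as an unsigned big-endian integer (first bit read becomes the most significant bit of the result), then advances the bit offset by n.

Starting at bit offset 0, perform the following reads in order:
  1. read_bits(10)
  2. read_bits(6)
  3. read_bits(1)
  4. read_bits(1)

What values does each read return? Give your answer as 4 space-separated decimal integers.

Read 1: bits[0:10] width=10 -> value=87 (bin 0001010111); offset now 10 = byte 1 bit 2; 22 bits remain
Read 2: bits[10:16] width=6 -> value=48 (bin 110000); offset now 16 = byte 2 bit 0; 16 bits remain
Read 3: bits[16:17] width=1 -> value=0 (bin 0); offset now 17 = byte 2 bit 1; 15 bits remain
Read 4: bits[17:18] width=1 -> value=0 (bin 0); offset now 18 = byte 2 bit 2; 14 bits remain

Answer: 87 48 0 0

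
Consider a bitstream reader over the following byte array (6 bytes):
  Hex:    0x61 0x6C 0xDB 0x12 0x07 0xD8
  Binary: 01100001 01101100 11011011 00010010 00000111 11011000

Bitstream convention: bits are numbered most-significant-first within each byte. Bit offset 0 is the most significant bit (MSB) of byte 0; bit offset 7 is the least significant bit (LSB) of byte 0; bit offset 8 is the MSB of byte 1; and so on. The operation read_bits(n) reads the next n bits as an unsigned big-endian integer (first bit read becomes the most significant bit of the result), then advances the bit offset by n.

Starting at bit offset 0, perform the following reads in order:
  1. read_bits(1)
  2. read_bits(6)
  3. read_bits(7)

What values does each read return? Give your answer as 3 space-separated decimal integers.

Answer: 0 48 91

Derivation:
Read 1: bits[0:1] width=1 -> value=0 (bin 0); offset now 1 = byte 0 bit 1; 47 bits remain
Read 2: bits[1:7] width=6 -> value=48 (bin 110000); offset now 7 = byte 0 bit 7; 41 bits remain
Read 3: bits[7:14] width=7 -> value=91 (bin 1011011); offset now 14 = byte 1 bit 6; 34 bits remain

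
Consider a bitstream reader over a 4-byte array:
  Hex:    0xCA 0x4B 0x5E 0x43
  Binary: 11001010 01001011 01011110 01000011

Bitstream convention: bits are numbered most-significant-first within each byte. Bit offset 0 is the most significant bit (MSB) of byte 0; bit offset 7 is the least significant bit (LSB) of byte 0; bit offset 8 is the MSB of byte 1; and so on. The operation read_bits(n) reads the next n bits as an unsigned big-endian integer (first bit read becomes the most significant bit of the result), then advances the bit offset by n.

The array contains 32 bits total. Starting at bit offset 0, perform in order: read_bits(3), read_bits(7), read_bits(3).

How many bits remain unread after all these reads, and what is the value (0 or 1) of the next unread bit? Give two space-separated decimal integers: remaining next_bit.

Read 1: bits[0:3] width=3 -> value=6 (bin 110); offset now 3 = byte 0 bit 3; 29 bits remain
Read 2: bits[3:10] width=7 -> value=41 (bin 0101001); offset now 10 = byte 1 bit 2; 22 bits remain
Read 3: bits[10:13] width=3 -> value=1 (bin 001); offset now 13 = byte 1 bit 5; 19 bits remain

Answer: 19 0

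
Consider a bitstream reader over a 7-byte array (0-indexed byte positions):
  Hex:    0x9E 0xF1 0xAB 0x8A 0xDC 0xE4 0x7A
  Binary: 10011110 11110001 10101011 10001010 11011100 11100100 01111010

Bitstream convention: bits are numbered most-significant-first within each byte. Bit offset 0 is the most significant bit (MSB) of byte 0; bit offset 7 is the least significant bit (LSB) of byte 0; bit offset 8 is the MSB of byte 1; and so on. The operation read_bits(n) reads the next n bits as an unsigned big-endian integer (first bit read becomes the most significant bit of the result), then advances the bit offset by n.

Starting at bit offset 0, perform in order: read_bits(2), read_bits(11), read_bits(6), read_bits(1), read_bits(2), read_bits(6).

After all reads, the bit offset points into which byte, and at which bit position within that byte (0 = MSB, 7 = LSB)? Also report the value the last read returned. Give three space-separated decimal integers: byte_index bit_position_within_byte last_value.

Read 1: bits[0:2] width=2 -> value=2 (bin 10); offset now 2 = byte 0 bit 2; 54 bits remain
Read 2: bits[2:13] width=11 -> value=990 (bin 01111011110); offset now 13 = byte 1 bit 5; 43 bits remain
Read 3: bits[13:19] width=6 -> value=13 (bin 001101); offset now 19 = byte 2 bit 3; 37 bits remain
Read 4: bits[19:20] width=1 -> value=0 (bin 0); offset now 20 = byte 2 bit 4; 36 bits remain
Read 5: bits[20:22] width=2 -> value=2 (bin 10); offset now 22 = byte 2 bit 6; 34 bits remain
Read 6: bits[22:28] width=6 -> value=56 (bin 111000); offset now 28 = byte 3 bit 4; 28 bits remain

Answer: 3 4 56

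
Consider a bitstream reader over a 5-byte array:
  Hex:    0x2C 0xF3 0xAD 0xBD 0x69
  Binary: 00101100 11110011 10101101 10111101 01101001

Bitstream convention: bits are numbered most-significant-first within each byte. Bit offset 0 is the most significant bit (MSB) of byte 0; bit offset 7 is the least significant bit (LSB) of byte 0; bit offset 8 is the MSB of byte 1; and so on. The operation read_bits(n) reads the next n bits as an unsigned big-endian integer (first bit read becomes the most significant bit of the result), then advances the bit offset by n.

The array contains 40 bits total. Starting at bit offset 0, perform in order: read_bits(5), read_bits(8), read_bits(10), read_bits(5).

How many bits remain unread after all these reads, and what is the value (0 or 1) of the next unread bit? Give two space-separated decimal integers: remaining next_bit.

Answer: 12 1

Derivation:
Read 1: bits[0:5] width=5 -> value=5 (bin 00101); offset now 5 = byte 0 bit 5; 35 bits remain
Read 2: bits[5:13] width=8 -> value=158 (bin 10011110); offset now 13 = byte 1 bit 5; 27 bits remain
Read 3: bits[13:23] width=10 -> value=470 (bin 0111010110); offset now 23 = byte 2 bit 7; 17 bits remain
Read 4: bits[23:28] width=5 -> value=27 (bin 11011); offset now 28 = byte 3 bit 4; 12 bits remain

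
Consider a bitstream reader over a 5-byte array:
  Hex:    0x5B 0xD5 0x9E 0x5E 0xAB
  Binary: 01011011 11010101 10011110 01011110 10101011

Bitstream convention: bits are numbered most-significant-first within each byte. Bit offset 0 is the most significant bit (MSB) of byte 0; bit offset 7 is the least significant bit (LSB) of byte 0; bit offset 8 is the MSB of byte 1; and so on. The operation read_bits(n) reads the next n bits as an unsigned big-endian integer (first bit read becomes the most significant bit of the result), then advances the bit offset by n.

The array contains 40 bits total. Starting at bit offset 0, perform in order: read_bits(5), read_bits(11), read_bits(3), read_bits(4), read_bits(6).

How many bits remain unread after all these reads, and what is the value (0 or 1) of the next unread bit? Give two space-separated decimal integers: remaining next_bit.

Answer: 11 1

Derivation:
Read 1: bits[0:5] width=5 -> value=11 (bin 01011); offset now 5 = byte 0 bit 5; 35 bits remain
Read 2: bits[5:16] width=11 -> value=981 (bin 01111010101); offset now 16 = byte 2 bit 0; 24 bits remain
Read 3: bits[16:19] width=3 -> value=4 (bin 100); offset now 19 = byte 2 bit 3; 21 bits remain
Read 4: bits[19:23] width=4 -> value=15 (bin 1111); offset now 23 = byte 2 bit 7; 17 bits remain
Read 5: bits[23:29] width=6 -> value=11 (bin 001011); offset now 29 = byte 3 bit 5; 11 bits remain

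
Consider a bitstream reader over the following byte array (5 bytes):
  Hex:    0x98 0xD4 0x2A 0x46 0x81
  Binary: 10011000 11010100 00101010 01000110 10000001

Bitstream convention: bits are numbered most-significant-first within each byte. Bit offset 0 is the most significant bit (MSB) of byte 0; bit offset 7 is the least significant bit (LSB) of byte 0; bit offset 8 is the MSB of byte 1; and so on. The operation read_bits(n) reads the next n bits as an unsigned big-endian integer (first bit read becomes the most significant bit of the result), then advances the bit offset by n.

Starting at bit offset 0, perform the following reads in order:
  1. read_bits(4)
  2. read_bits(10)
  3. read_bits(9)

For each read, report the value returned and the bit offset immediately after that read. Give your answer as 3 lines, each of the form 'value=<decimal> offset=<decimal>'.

Answer: value=9 offset=4
value=565 offset=14
value=21 offset=23

Derivation:
Read 1: bits[0:4] width=4 -> value=9 (bin 1001); offset now 4 = byte 0 bit 4; 36 bits remain
Read 2: bits[4:14] width=10 -> value=565 (bin 1000110101); offset now 14 = byte 1 bit 6; 26 bits remain
Read 3: bits[14:23] width=9 -> value=21 (bin 000010101); offset now 23 = byte 2 bit 7; 17 bits remain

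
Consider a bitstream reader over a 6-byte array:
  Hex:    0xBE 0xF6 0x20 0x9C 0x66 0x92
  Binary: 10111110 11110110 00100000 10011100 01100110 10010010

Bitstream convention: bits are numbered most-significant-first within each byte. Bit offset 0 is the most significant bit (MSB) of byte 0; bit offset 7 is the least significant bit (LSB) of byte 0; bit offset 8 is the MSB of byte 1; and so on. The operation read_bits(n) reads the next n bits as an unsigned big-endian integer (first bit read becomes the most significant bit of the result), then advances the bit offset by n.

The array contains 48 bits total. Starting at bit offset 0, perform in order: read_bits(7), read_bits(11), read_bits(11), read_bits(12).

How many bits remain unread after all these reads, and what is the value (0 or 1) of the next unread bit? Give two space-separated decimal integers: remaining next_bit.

Answer: 7 0

Derivation:
Read 1: bits[0:7] width=7 -> value=95 (bin 1011111); offset now 7 = byte 0 bit 7; 41 bits remain
Read 2: bits[7:18] width=11 -> value=984 (bin 01111011000); offset now 18 = byte 2 bit 2; 30 bits remain
Read 3: bits[18:29] width=11 -> value=1043 (bin 10000010011); offset now 29 = byte 3 bit 5; 19 bits remain
Read 4: bits[29:41] width=12 -> value=2253 (bin 100011001101); offset now 41 = byte 5 bit 1; 7 bits remain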